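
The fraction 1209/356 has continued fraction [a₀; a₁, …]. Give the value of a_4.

⌊1209/356⌋ = 3, remainder 141
⌊356/141⌋ = 2, remainder 74
⌊141/74⌋ = 1, remainder 67
⌊74/67⌋ = 1, remainder 7
⌊67/7⌋ = 9, remainder 4

9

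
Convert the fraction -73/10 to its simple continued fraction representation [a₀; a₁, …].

[-8; 1, 2, 3]

Repeatedly divide and take the remainder:
-73 ÷ 10 → quotient -8, remainder 7
10 ÷ 7 → quotient 1, remainder 3
7 ÷ 3 → quotient 2, remainder 1
3 ÷ 1 → quotient 3, remainder 0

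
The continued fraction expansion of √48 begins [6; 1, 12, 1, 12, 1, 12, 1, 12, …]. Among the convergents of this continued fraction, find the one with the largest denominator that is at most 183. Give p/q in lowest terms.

a_0 = 6: 6/1  (≤ bound)
a_1 = 1: 7/1  (≤ bound)
a_2 = 12: 90/13  (≤ bound)
a_3 = 1: 97/14  (≤ bound)
a_4 = 12: 1254/181  (≤ bound)
a_5 = 1: 1351/195  (> 183, stop)

1254/181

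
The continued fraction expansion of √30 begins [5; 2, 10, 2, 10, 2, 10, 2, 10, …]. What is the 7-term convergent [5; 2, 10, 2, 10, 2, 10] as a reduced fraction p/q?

Compute successive convergents:
a_0 = 5: 5/1
a_1 = 2: 11/2
a_2 = 10: 115/21
a_3 = 2: 241/44
a_4 = 10: 2525/461
a_5 = 2: 5291/966
a_6 = 10: 55435/10121

55435/10121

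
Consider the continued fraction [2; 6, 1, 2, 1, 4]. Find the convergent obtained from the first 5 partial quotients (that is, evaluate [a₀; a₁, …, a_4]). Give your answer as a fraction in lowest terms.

58/27

Start with 1.
2 + 1/(1/1) = 2 + 1/1 = 3/1
1 + 1/(3/1) = 1 + 1/3 = 4/3
6 + 1/(4/3) = 6 + 3/4 = 27/4
2 + 1/(27/4) = 2 + 4/27 = 58/27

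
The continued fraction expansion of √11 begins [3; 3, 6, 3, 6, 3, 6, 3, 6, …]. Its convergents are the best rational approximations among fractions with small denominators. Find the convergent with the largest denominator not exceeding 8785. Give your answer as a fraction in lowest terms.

a_0 = 3: 3/1  (≤ bound)
a_1 = 3: 10/3  (≤ bound)
a_2 = 6: 63/19  (≤ bound)
a_3 = 3: 199/60  (≤ bound)
a_4 = 6: 1257/379  (≤ bound)
a_5 = 3: 3970/1197  (≤ bound)
a_6 = 6: 25077/7561  (≤ bound)
a_7 = 3: 79201/23880  (> 8785, stop)

25077/7561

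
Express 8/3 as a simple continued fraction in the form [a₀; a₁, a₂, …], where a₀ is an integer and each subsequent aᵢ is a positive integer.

[2; 1, 2]

⌊8/3⌋ = 2, remainder 2
⌊3/2⌋ = 1, remainder 1
⌊2/1⌋ = 2, remainder 0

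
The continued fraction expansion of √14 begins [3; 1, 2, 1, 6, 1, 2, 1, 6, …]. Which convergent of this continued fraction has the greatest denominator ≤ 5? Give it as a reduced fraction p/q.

a_0 = 3: 3/1  (≤ bound)
a_1 = 1: 4/1  (≤ bound)
a_2 = 2: 11/3  (≤ bound)
a_3 = 1: 15/4  (≤ bound)
a_4 = 6: 101/27  (> 5, stop)

15/4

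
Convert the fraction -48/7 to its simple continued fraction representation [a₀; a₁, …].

Apply division with remainder until the remainder is 0:
-48 ÷ 7 → quotient -7, remainder 1
7 ÷ 1 → quotient 7, remainder 0

[-7; 7]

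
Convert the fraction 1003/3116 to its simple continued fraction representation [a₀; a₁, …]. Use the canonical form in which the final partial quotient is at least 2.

1003 ÷ 3116 → quotient 0, remainder 1003
3116 ÷ 1003 → quotient 3, remainder 107
1003 ÷ 107 → quotient 9, remainder 40
107 ÷ 40 → quotient 2, remainder 27
40 ÷ 27 → quotient 1, remainder 13
27 ÷ 13 → quotient 2, remainder 1
13 ÷ 1 → quotient 13, remainder 0

[0; 3, 9, 2, 1, 2, 13]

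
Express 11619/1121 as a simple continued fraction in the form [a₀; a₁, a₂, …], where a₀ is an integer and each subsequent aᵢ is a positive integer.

Run the Euclidean algorithm, recording each quotient:
11619 = 10·1121 + 409, so a_0 = 10
1121 = 2·409 + 303, so a_1 = 2
409 = 1·303 + 106, so a_2 = 1
303 = 2·106 + 91, so a_3 = 2
106 = 1·91 + 15, so a_4 = 1
91 = 6·15 + 1, so a_5 = 6
15 = 15·1 + 0, so a_6 = 15

[10; 2, 1, 2, 1, 6, 15]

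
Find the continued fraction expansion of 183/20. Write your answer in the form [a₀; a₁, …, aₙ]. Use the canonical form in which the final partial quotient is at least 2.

[9; 6, 1, 2]

⌊183/20⌋ = 9, remainder 3
⌊20/3⌋ = 6, remainder 2
⌊3/2⌋ = 1, remainder 1
⌊2/1⌋ = 2, remainder 0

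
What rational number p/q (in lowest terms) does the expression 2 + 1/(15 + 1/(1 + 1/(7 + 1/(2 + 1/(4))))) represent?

Start with 4.
2 + 1/(4/1) = 2 + 1/4 = 9/4
7 + 1/(9/4) = 7 + 4/9 = 67/9
1 + 1/(67/9) = 1 + 9/67 = 76/67
15 + 1/(76/67) = 15 + 67/76 = 1207/76
2 + 1/(1207/76) = 2 + 76/1207 = 2490/1207

2490/1207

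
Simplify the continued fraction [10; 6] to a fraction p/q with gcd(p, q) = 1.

Start with 6.
10 + 1/(6/1) = 10 + 1/6 = 61/6

61/6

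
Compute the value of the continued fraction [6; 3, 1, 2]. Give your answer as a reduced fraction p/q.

Start with 2.
1 + 1/(2/1) = 1 + 1/2 = 3/2
3 + 1/(3/2) = 3 + 2/3 = 11/3
6 + 1/(11/3) = 6 + 3/11 = 69/11

69/11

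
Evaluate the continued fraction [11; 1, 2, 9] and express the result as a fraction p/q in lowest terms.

Start with 9.
2 + 1/(9/1) = 2 + 1/9 = 19/9
1 + 1/(19/9) = 1 + 9/19 = 28/19
11 + 1/(28/19) = 11 + 19/28 = 327/28

327/28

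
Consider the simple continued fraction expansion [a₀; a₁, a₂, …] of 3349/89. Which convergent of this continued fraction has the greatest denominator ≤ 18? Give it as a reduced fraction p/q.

301/8

a_0 = 37: 37/1  (≤ bound)
a_1 = 1: 38/1  (≤ bound)
a_2 = 1: 75/2  (≤ bound)
a_3 = 1: 113/3  (≤ bound)
a_4 = 2: 301/8  (≤ bound)
a_5 = 3: 1016/27  (> 18, stop)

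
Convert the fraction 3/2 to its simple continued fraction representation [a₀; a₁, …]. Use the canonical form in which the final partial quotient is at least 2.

[1; 2]

3 = 1·2 + 1, so a_0 = 1
2 = 2·1 + 0, so a_1 = 2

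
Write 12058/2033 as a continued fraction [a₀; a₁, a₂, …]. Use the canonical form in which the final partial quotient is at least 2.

⌊12058/2033⌋ = 5, remainder 1893
⌊2033/1893⌋ = 1, remainder 140
⌊1893/140⌋ = 13, remainder 73
⌊140/73⌋ = 1, remainder 67
⌊73/67⌋ = 1, remainder 6
⌊67/6⌋ = 11, remainder 1
⌊6/1⌋ = 6, remainder 0

[5; 1, 13, 1, 1, 11, 6]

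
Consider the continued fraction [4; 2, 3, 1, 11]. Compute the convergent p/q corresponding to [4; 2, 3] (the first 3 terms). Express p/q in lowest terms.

31/7

Start with 3.
2 + 1/(3/1) = 2 + 1/3 = 7/3
4 + 1/(7/3) = 4 + 3/7 = 31/7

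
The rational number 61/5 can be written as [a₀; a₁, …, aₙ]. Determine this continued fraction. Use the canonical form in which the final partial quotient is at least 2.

⌊61/5⌋ = 12, remainder 1
⌊5/1⌋ = 5, remainder 0

[12; 5]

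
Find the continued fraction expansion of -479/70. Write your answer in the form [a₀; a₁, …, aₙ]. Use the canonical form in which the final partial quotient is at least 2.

-479 = -7·70 + 11, so a_0 = -7
70 = 6·11 + 4, so a_1 = 6
11 = 2·4 + 3, so a_2 = 2
4 = 1·3 + 1, so a_3 = 1
3 = 3·1 + 0, so a_4 = 3

[-7; 6, 2, 1, 3]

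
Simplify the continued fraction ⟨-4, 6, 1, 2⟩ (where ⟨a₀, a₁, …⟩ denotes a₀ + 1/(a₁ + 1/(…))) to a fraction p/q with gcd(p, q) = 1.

a_0 = -4: -4/1
a_1 = 6: -23/6
a_2 = 1: -27/7
a_3 = 2: -77/20

-77/20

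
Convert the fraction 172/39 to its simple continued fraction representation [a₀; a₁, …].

⌊172/39⌋ = 4, remainder 16
⌊39/16⌋ = 2, remainder 7
⌊16/7⌋ = 2, remainder 2
⌊7/2⌋ = 3, remainder 1
⌊2/1⌋ = 2, remainder 0

[4; 2, 2, 3, 2]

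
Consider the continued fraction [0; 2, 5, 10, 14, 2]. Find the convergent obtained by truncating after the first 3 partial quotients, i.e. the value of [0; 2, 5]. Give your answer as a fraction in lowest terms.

5/11

Start with 5.
2 + 1/(5/1) = 2 + 1/5 = 11/5
0 + 1/(11/5) = 0 + 5/11 = 5/11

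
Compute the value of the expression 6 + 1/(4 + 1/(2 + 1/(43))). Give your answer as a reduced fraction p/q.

2433/391

Start with 43.
2 + 1/(43/1) = 2 + 1/43 = 87/43
4 + 1/(87/43) = 4 + 43/87 = 391/87
6 + 1/(391/87) = 6 + 87/391 = 2433/391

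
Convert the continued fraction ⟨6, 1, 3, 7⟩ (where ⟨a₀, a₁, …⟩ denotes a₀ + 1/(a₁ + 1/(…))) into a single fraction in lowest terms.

a_0 = 6: 6/1
a_1 = 1: 7/1
a_2 = 3: 27/4
a_3 = 7: 196/29

196/29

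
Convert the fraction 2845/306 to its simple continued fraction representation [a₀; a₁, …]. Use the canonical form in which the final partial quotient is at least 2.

2845 ÷ 306 → quotient 9, remainder 91
306 ÷ 91 → quotient 3, remainder 33
91 ÷ 33 → quotient 2, remainder 25
33 ÷ 25 → quotient 1, remainder 8
25 ÷ 8 → quotient 3, remainder 1
8 ÷ 1 → quotient 8, remainder 0

[9; 3, 2, 1, 3, 8]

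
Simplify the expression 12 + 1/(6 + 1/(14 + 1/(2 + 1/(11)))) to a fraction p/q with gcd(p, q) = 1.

a_0 = 12: 12/1
a_1 = 6: 73/6
a_2 = 14: 1034/85
a_3 = 2: 2141/176
a_4 = 11: 24585/2021

24585/2021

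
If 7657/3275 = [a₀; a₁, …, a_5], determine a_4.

15

7657 ÷ 3275 → quotient 2, remainder 1107
3275 ÷ 1107 → quotient 2, remainder 1061
1107 ÷ 1061 → quotient 1, remainder 46
1061 ÷ 46 → quotient 23, remainder 3
46 ÷ 3 → quotient 15, remainder 1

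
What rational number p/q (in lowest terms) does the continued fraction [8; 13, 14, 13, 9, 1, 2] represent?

a_0 = 8: 8/1
a_1 = 13: 105/13
a_2 = 14: 1478/183
a_3 = 13: 19319/2392
a_4 = 9: 175349/21711
a_5 = 1: 194668/24103
a_6 = 2: 564685/69917

564685/69917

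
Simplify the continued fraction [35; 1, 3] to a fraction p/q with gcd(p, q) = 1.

a_0 = 35: 35/1
a_1 = 1: 36/1
a_2 = 3: 143/4

143/4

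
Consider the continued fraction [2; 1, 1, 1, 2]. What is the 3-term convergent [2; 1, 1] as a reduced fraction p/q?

5/2

Use the convergent recurrence hₖ = aₖ·hₖ₋₁ + hₖ₋₂ (and likewise for the denominators kₖ):
a_0 = 2: 2/1
a_1 = 1: 3/1
a_2 = 1: 5/2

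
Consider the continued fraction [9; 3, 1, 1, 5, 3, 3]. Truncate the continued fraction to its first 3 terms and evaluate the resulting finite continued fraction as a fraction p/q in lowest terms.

Collapse the nested fraction from the inside out:
Start with 1.
3 + 1/(1/1) = 3 + 1/1 = 4/1
9 + 1/(4/1) = 9 + 1/4 = 37/4

37/4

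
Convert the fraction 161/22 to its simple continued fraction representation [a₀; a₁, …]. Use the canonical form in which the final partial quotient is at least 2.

Run the Euclidean algorithm, recording each quotient:
161 ÷ 22 → quotient 7, remainder 7
22 ÷ 7 → quotient 3, remainder 1
7 ÷ 1 → quotient 7, remainder 0

[7; 3, 7]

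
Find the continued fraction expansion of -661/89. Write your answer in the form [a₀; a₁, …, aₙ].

Apply division with remainder until the remainder is 0:
-661 ÷ 89 → quotient -8, remainder 51
89 ÷ 51 → quotient 1, remainder 38
51 ÷ 38 → quotient 1, remainder 13
38 ÷ 13 → quotient 2, remainder 12
13 ÷ 12 → quotient 1, remainder 1
12 ÷ 1 → quotient 12, remainder 0

[-8; 1, 1, 2, 1, 12]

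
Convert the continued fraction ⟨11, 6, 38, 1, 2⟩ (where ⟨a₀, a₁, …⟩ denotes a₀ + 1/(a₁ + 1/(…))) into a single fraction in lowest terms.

7805/699

a_0 = 11: 11/1
a_1 = 6: 67/6
a_2 = 38: 2557/229
a_3 = 1: 2624/235
a_4 = 2: 7805/699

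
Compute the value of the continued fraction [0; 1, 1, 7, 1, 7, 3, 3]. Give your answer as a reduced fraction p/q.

a_0 = 0: 0/1
a_1 = 1: 1/1
a_2 = 1: 1/2
a_3 = 7: 8/15
a_4 = 1: 9/17
a_5 = 7: 71/134
a_6 = 3: 222/419
a_7 = 3: 737/1391

737/1391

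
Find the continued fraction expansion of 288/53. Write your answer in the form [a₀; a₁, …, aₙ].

288 ÷ 53 → quotient 5, remainder 23
53 ÷ 23 → quotient 2, remainder 7
23 ÷ 7 → quotient 3, remainder 2
7 ÷ 2 → quotient 3, remainder 1
2 ÷ 1 → quotient 2, remainder 0

[5; 2, 3, 3, 2]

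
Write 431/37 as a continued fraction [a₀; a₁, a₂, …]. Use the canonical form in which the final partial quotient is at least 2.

431 = 11·37 + 24, so a_0 = 11
37 = 1·24 + 13, so a_1 = 1
24 = 1·13 + 11, so a_2 = 1
13 = 1·11 + 2, so a_3 = 1
11 = 5·2 + 1, so a_4 = 5
2 = 2·1 + 0, so a_5 = 2

[11; 1, 1, 1, 5, 2]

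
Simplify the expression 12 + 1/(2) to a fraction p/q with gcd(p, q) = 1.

25/2

Start with 2.
12 + 1/(2/1) = 12 + 1/2 = 25/2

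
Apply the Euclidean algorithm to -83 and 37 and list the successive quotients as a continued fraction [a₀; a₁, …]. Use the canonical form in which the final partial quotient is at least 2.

[-3; 1, 3, 9]

Apply division with remainder until the remainder is 0:
-83 ÷ 37 → quotient -3, remainder 28
37 ÷ 28 → quotient 1, remainder 9
28 ÷ 9 → quotient 3, remainder 1
9 ÷ 1 → quotient 9, remainder 0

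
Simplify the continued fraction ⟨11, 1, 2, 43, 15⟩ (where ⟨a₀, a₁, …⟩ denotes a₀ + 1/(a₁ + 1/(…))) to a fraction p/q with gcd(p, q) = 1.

22790/1953

a_0 = 11: 11/1
a_1 = 1: 12/1
a_2 = 2: 35/3
a_3 = 43: 1517/130
a_4 = 15: 22790/1953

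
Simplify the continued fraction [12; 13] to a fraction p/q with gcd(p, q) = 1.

157/13

a_0 = 12: 12/1
a_1 = 13: 157/13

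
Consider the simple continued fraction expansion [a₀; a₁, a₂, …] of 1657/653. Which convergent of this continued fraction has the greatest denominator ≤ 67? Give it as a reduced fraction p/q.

a_0 = 2: 2/1  (≤ bound)
a_1 = 1: 3/1  (≤ bound)
a_2 = 1: 5/2  (≤ bound)
a_3 = 6: 33/13  (≤ bound)
a_4 = 6: 203/80  (> 67, stop)

33/13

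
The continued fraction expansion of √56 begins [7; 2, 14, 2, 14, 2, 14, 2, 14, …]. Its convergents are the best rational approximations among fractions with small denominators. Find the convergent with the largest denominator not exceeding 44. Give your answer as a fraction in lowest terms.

a_0 = 7: 7/1  (≤ bound)
a_1 = 2: 15/2  (≤ bound)
a_2 = 14: 217/29  (≤ bound)
a_3 = 2: 449/60  (> 44, stop)

217/29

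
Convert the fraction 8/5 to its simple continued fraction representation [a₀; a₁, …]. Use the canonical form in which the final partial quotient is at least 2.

[1; 1, 1, 2]

⌊8/5⌋ = 1, remainder 3
⌊5/3⌋ = 1, remainder 2
⌊3/2⌋ = 1, remainder 1
⌊2/1⌋ = 2, remainder 0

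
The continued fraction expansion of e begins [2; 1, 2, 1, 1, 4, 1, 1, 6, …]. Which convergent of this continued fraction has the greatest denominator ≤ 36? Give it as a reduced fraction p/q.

a_0 = 2: 2/1  (≤ bound)
a_1 = 1: 3/1  (≤ bound)
a_2 = 2: 8/3  (≤ bound)
a_3 = 1: 11/4  (≤ bound)
a_4 = 1: 19/7  (≤ bound)
a_5 = 4: 87/32  (≤ bound)
a_6 = 1: 106/39  (> 36, stop)

87/32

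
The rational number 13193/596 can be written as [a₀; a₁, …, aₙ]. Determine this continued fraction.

[22; 7, 2, 1, 3, 1, 5]

Run the Euclidean algorithm, recording each quotient:
13193 ÷ 596 → quotient 22, remainder 81
596 ÷ 81 → quotient 7, remainder 29
81 ÷ 29 → quotient 2, remainder 23
29 ÷ 23 → quotient 1, remainder 6
23 ÷ 6 → quotient 3, remainder 5
6 ÷ 5 → quotient 1, remainder 1
5 ÷ 1 → quotient 5, remainder 0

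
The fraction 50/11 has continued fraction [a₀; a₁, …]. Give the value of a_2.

Run the Euclidean algorithm, recording each quotient:
50 = 4·11 + 6, so a_0 = 4
11 = 1·6 + 5, so a_1 = 1
6 = 1·5 + 1, so a_2 = 1

1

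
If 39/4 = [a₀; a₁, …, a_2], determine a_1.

1

39 ÷ 4 → quotient 9, remainder 3
4 ÷ 3 → quotient 1, remainder 1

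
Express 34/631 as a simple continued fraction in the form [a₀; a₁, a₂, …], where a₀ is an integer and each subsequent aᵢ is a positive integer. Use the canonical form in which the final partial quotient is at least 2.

[0; 18, 1, 1, 3, 1, 3]

34 ÷ 631 → quotient 0, remainder 34
631 ÷ 34 → quotient 18, remainder 19
34 ÷ 19 → quotient 1, remainder 15
19 ÷ 15 → quotient 1, remainder 4
15 ÷ 4 → quotient 3, remainder 3
4 ÷ 3 → quotient 1, remainder 1
3 ÷ 1 → quotient 3, remainder 0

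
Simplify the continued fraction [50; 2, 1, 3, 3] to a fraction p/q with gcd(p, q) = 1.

a_0 = 50: 50/1
a_1 = 2: 101/2
a_2 = 1: 151/3
a_3 = 3: 554/11
a_4 = 3: 1813/36

1813/36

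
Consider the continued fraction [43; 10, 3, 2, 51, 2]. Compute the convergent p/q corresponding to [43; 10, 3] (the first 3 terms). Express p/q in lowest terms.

a_0 = 43: 43/1
a_1 = 10: 431/10
a_2 = 3: 1336/31

1336/31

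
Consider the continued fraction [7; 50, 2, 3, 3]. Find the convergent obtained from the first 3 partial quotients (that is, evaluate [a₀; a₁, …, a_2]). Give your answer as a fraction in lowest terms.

Build up convergents one term at a time:
a_0 = 7: 7/1
a_1 = 50: 351/50
a_2 = 2: 709/101

709/101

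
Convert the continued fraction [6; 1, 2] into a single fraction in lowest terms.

20/3

Start with 2.
1 + 1/(2/1) = 1 + 1/2 = 3/2
6 + 1/(3/2) = 6 + 2/3 = 20/3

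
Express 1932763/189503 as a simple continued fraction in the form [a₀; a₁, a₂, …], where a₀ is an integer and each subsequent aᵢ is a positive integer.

Repeatedly divide and take the remainder:
1932763 ÷ 189503 → quotient 10, remainder 37733
189503 ÷ 37733 → quotient 5, remainder 838
37733 ÷ 838 → quotient 45, remainder 23
838 ÷ 23 → quotient 36, remainder 10
23 ÷ 10 → quotient 2, remainder 3
10 ÷ 3 → quotient 3, remainder 1
3 ÷ 1 → quotient 3, remainder 0

[10; 5, 45, 36, 2, 3, 3]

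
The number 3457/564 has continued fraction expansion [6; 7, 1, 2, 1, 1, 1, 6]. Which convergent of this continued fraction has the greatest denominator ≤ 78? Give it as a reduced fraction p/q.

a_0 = 6: 6/1  (≤ bound)
a_1 = 7: 43/7  (≤ bound)
a_2 = 1: 49/8  (≤ bound)
a_3 = 2: 141/23  (≤ bound)
a_4 = 1: 190/31  (≤ bound)
a_5 = 1: 331/54  (≤ bound)
a_6 = 1: 521/85  (> 78, stop)

331/54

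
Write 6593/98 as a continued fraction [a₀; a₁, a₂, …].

[67; 3, 1, 1, 1, 2, 3]

6593 = 67·98 + 27, so a_0 = 67
98 = 3·27 + 17, so a_1 = 3
27 = 1·17 + 10, so a_2 = 1
17 = 1·10 + 7, so a_3 = 1
10 = 1·7 + 3, so a_4 = 1
7 = 2·3 + 1, so a_5 = 2
3 = 3·1 + 0, so a_6 = 3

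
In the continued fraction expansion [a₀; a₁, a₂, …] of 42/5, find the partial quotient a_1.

2

42 ÷ 5 → quotient 8, remainder 2
5 ÷ 2 → quotient 2, remainder 1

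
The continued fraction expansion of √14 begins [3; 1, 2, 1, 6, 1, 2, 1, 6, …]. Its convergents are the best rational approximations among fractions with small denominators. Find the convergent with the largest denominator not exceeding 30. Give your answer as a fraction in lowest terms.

101/27

a_0 = 3: 3/1  (≤ bound)
a_1 = 1: 4/1  (≤ bound)
a_2 = 2: 11/3  (≤ bound)
a_3 = 1: 15/4  (≤ bound)
a_4 = 6: 101/27  (≤ bound)
a_5 = 1: 116/31  (> 30, stop)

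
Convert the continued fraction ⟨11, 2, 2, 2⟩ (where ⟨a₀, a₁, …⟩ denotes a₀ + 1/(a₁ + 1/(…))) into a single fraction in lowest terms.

137/12

Start with 2.
2 + 1/(2/1) = 2 + 1/2 = 5/2
2 + 1/(5/2) = 2 + 2/5 = 12/5
11 + 1/(12/5) = 11 + 5/12 = 137/12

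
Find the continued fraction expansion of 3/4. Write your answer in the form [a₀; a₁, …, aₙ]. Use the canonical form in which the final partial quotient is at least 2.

[0; 1, 3]

3 = 0·4 + 3, so a_0 = 0
4 = 1·3 + 1, so a_1 = 1
3 = 3·1 + 0, so a_2 = 3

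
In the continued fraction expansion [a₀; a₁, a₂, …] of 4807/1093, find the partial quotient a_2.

⌊4807/1093⌋ = 4, remainder 435
⌊1093/435⌋ = 2, remainder 223
⌊435/223⌋ = 1, remainder 212

1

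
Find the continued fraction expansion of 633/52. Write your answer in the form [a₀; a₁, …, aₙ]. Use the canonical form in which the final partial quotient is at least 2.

[12; 5, 1, 3, 2]

633 = 12·52 + 9, so a_0 = 12
52 = 5·9 + 7, so a_1 = 5
9 = 1·7 + 2, so a_2 = 1
7 = 3·2 + 1, so a_3 = 3
2 = 2·1 + 0, so a_4 = 2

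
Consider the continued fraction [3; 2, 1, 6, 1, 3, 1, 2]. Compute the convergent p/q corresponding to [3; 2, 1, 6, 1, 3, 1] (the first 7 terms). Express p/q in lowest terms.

375/112

Build up convergents one term at a time:
a_0 = 3: 3/1
a_1 = 2: 7/2
a_2 = 1: 10/3
a_3 = 6: 67/20
a_4 = 1: 77/23
a_5 = 3: 298/89
a_6 = 1: 375/112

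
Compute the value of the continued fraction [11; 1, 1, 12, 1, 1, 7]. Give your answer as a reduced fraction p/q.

Start with 7.
1 + 1/(7/1) = 1 + 1/7 = 8/7
1 + 1/(8/7) = 1 + 7/8 = 15/8
12 + 1/(15/8) = 12 + 8/15 = 188/15
1 + 1/(188/15) = 1 + 15/188 = 203/188
1 + 1/(203/188) = 1 + 188/203 = 391/203
11 + 1/(391/203) = 11 + 203/391 = 4504/391

4504/391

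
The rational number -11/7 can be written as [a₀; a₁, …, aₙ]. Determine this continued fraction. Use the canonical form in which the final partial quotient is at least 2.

[-2; 2, 3]

-11 ÷ 7 → quotient -2, remainder 3
7 ÷ 3 → quotient 2, remainder 1
3 ÷ 1 → quotient 3, remainder 0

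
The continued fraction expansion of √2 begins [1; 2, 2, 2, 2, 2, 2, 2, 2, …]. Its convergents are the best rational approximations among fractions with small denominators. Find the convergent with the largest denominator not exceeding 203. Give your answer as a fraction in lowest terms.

a_0 = 1: 1/1  (≤ bound)
a_1 = 2: 3/2  (≤ bound)
a_2 = 2: 7/5  (≤ bound)
a_3 = 2: 17/12  (≤ bound)
a_4 = 2: 41/29  (≤ bound)
a_5 = 2: 99/70  (≤ bound)
a_6 = 2: 239/169  (≤ bound)
a_7 = 2: 577/408  (> 203, stop)

239/169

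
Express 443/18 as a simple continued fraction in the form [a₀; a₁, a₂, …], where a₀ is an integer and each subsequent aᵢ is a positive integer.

[24; 1, 1, 1, 1, 3]

Apply division with remainder until the remainder is 0:
443 = 24·18 + 11, so a_0 = 24
18 = 1·11 + 7, so a_1 = 1
11 = 1·7 + 4, so a_2 = 1
7 = 1·4 + 3, so a_3 = 1
4 = 1·3 + 1, so a_4 = 1
3 = 3·1 + 0, so a_5 = 3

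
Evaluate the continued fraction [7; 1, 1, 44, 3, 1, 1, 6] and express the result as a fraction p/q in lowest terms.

Use the convergent recurrence hₖ = aₖ·hₖ₋₁ + hₖ₋₂ (and likewise for the denominators kₖ):
a_0 = 7: 7/1
a_1 = 1: 8/1
a_2 = 1: 15/2
a_3 = 44: 668/89
a_4 = 3: 2019/269
a_5 = 1: 2687/358
a_6 = 1: 4706/627
a_7 = 6: 30923/4120

30923/4120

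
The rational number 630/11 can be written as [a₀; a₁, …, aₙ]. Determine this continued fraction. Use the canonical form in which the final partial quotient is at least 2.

[57; 3, 1, 2]

630 = 57·11 + 3, so a_0 = 57
11 = 3·3 + 2, so a_1 = 3
3 = 1·2 + 1, so a_2 = 1
2 = 2·1 + 0, so a_3 = 2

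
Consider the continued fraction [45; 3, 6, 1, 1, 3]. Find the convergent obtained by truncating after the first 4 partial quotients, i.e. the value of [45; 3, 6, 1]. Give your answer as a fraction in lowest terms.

997/22

Start with 1.
6 + 1/(1/1) = 6 + 1/1 = 7/1
3 + 1/(7/1) = 3 + 1/7 = 22/7
45 + 1/(22/7) = 45 + 7/22 = 997/22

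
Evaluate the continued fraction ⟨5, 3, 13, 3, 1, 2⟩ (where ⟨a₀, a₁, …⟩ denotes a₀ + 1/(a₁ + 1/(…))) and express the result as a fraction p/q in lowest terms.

Work from the innermost term outward:
Start with 2.
1 + 1/(2/1) = 1 + 1/2 = 3/2
3 + 1/(3/2) = 3 + 2/3 = 11/3
13 + 1/(11/3) = 13 + 3/11 = 146/11
3 + 1/(146/11) = 3 + 11/146 = 449/146
5 + 1/(449/146) = 5 + 146/449 = 2391/449

2391/449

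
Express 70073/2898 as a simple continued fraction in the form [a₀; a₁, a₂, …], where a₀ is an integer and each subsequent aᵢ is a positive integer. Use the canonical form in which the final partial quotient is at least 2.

Run the Euclidean algorithm, recording each quotient:
70073 ÷ 2898 → quotient 24, remainder 521
2898 ÷ 521 → quotient 5, remainder 293
521 ÷ 293 → quotient 1, remainder 228
293 ÷ 228 → quotient 1, remainder 65
228 ÷ 65 → quotient 3, remainder 33
65 ÷ 33 → quotient 1, remainder 32
33 ÷ 32 → quotient 1, remainder 1
32 ÷ 1 → quotient 32, remainder 0

[24; 5, 1, 1, 3, 1, 1, 32]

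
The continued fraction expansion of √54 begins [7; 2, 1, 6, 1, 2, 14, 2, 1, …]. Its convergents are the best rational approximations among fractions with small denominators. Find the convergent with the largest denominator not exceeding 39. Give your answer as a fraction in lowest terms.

a_0 = 7: 7/1  (≤ bound)
a_1 = 2: 15/2  (≤ bound)
a_2 = 1: 22/3  (≤ bound)
a_3 = 6: 147/20  (≤ bound)
a_4 = 1: 169/23  (≤ bound)
a_5 = 2: 485/66  (> 39, stop)

169/23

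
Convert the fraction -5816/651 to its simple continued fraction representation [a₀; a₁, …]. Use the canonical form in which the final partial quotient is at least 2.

[-9; 15, 7, 6]

-5816 ÷ 651 → quotient -9, remainder 43
651 ÷ 43 → quotient 15, remainder 6
43 ÷ 6 → quotient 7, remainder 1
6 ÷ 1 → quotient 6, remainder 0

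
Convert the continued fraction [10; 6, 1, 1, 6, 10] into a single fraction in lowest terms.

Start with 10.
6 + 1/(10/1) = 6 + 1/10 = 61/10
1 + 1/(61/10) = 1 + 10/61 = 71/61
1 + 1/(71/61) = 1 + 61/71 = 132/71
6 + 1/(132/71) = 6 + 71/132 = 863/132
10 + 1/(863/132) = 10 + 132/863 = 8762/863

8762/863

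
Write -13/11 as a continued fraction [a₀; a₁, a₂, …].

⌊-13/11⌋ = -2, remainder 9
⌊11/9⌋ = 1, remainder 2
⌊9/2⌋ = 4, remainder 1
⌊2/1⌋ = 2, remainder 0

[-2; 1, 4, 2]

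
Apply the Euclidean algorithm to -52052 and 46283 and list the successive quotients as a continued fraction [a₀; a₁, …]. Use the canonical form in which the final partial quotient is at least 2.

[-2; 1, 7, 44, 26, 5]

-52052 = -2·46283 + 40514, so a_0 = -2
46283 = 1·40514 + 5769, so a_1 = 1
40514 = 7·5769 + 131, so a_2 = 7
5769 = 44·131 + 5, so a_3 = 44
131 = 26·5 + 1, so a_4 = 26
5 = 5·1 + 0, so a_5 = 5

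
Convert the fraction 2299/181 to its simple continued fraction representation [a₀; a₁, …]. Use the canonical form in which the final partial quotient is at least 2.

[12; 1, 2, 2, 1, 5, 3]

Repeatedly divide and take the remainder:
2299 ÷ 181 → quotient 12, remainder 127
181 ÷ 127 → quotient 1, remainder 54
127 ÷ 54 → quotient 2, remainder 19
54 ÷ 19 → quotient 2, remainder 16
19 ÷ 16 → quotient 1, remainder 3
16 ÷ 3 → quotient 5, remainder 1
3 ÷ 1 → quotient 3, remainder 0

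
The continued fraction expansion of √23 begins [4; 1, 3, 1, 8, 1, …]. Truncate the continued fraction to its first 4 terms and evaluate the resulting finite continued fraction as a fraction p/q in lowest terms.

24/5

Start with 1.
3 + 1/(1/1) = 3 + 1/1 = 4/1
1 + 1/(4/1) = 1 + 1/4 = 5/4
4 + 1/(5/4) = 4 + 4/5 = 24/5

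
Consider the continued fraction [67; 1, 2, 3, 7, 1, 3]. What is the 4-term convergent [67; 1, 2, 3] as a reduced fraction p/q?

677/10

Compute successive convergents:
a_0 = 67: 67/1
a_1 = 1: 68/1
a_2 = 2: 203/3
a_3 = 3: 677/10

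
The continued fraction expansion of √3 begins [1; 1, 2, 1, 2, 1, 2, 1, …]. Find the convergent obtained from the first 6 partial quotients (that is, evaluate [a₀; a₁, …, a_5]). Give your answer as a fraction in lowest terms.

26/15

Compute successive convergents:
a_0 = 1: 1/1
a_1 = 1: 2/1
a_2 = 2: 5/3
a_3 = 1: 7/4
a_4 = 2: 19/11
a_5 = 1: 26/15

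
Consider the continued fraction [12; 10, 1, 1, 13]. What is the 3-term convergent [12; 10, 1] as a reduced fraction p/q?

Use the convergent recurrence hₖ = aₖ·hₖ₋₁ + hₖ₋₂ (and likewise for the denominators kₖ):
a_0 = 12: 12/1
a_1 = 10: 121/10
a_2 = 1: 133/11

133/11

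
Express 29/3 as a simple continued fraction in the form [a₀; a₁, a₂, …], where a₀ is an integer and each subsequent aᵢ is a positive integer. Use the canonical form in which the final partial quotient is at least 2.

[9; 1, 2]

⌊29/3⌋ = 9, remainder 2
⌊3/2⌋ = 1, remainder 1
⌊2/1⌋ = 2, remainder 0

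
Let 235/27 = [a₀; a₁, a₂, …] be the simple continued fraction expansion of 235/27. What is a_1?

Run the Euclidean algorithm, recording each quotient:
235 ÷ 27 → quotient 8, remainder 19
27 ÷ 19 → quotient 1, remainder 8

1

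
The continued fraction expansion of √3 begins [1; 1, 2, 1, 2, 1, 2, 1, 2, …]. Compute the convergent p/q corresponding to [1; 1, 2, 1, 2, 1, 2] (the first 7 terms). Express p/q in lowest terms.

71/41

Build up convergents one term at a time:
a_0 = 1: 1/1
a_1 = 1: 2/1
a_2 = 2: 5/3
a_3 = 1: 7/4
a_4 = 2: 19/11
a_5 = 1: 26/15
a_6 = 2: 71/41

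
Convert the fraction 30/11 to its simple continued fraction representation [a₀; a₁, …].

30 = 2·11 + 8, so a_0 = 2
11 = 1·8 + 3, so a_1 = 1
8 = 2·3 + 2, so a_2 = 2
3 = 1·2 + 1, so a_3 = 1
2 = 2·1 + 0, so a_4 = 2

[2; 1, 2, 1, 2]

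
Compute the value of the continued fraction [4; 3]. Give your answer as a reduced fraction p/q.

Compute successive convergents:
a_0 = 4: 4/1
a_1 = 3: 13/3

13/3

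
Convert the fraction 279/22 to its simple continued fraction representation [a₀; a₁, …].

279 = 12·22 + 15, so a_0 = 12
22 = 1·15 + 7, so a_1 = 1
15 = 2·7 + 1, so a_2 = 2
7 = 7·1 + 0, so a_3 = 7

[12; 1, 2, 7]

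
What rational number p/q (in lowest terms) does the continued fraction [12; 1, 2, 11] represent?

Build up convergents one term at a time:
a_0 = 12: 12/1
a_1 = 1: 13/1
a_2 = 2: 38/3
a_3 = 11: 431/34

431/34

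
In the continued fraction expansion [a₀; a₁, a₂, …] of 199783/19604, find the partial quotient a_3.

199783 ÷ 19604 → quotient 10, remainder 3743
19604 ÷ 3743 → quotient 5, remainder 889
3743 ÷ 889 → quotient 4, remainder 187
889 ÷ 187 → quotient 4, remainder 141

4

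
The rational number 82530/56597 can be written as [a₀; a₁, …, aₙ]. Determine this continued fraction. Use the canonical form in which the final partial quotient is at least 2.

⌊82530/56597⌋ = 1, remainder 25933
⌊56597/25933⌋ = 2, remainder 4731
⌊25933/4731⌋ = 5, remainder 2278
⌊4731/2278⌋ = 2, remainder 175
⌊2278/175⌋ = 13, remainder 3
⌊175/3⌋ = 58, remainder 1
⌊3/1⌋ = 3, remainder 0

[1; 2, 5, 2, 13, 58, 3]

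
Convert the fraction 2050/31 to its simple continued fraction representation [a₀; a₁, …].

2050 ÷ 31 → quotient 66, remainder 4
31 ÷ 4 → quotient 7, remainder 3
4 ÷ 3 → quotient 1, remainder 1
3 ÷ 1 → quotient 3, remainder 0

[66; 7, 1, 3]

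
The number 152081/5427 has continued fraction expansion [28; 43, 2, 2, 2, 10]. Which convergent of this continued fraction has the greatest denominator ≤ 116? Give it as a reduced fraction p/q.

2438/87

a_0 = 28: 28/1  (≤ bound)
a_1 = 43: 1205/43  (≤ bound)
a_2 = 2: 2438/87  (≤ bound)
a_3 = 2: 6081/217  (> 116, stop)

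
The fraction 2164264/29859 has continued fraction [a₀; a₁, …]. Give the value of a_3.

2164264 ÷ 29859 → quotient 72, remainder 14416
29859 ÷ 14416 → quotient 2, remainder 1027
14416 ÷ 1027 → quotient 14, remainder 38
1027 ÷ 38 → quotient 27, remainder 1

27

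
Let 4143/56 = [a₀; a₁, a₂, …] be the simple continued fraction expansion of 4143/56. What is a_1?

1

4143 ÷ 56 → quotient 73, remainder 55
56 ÷ 55 → quotient 1, remainder 1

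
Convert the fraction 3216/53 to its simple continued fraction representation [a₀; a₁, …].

[60; 1, 2, 8, 2]

Apply division with remainder until the remainder is 0:
3216 ÷ 53 → quotient 60, remainder 36
53 ÷ 36 → quotient 1, remainder 17
36 ÷ 17 → quotient 2, remainder 2
17 ÷ 2 → quotient 8, remainder 1
2 ÷ 1 → quotient 2, remainder 0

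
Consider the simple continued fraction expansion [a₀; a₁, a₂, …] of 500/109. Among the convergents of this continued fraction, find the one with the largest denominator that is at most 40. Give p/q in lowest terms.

List convergents until the denominator exceeds the bound:
a_0 = 4: 4/1  (≤ bound)
a_1 = 1: 5/1  (≤ bound)
a_2 = 1: 9/2  (≤ bound)
a_3 = 2: 23/5  (≤ bound)
a_4 = 2: 55/12  (≤ bound)
a_5 = 1: 78/17  (≤ bound)
a_6 = 2: 211/46  (> 40, stop)

78/17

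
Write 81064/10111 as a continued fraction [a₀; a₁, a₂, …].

[8; 57, 2, 4, 2, 1, 1, 3]

81064 = 8·10111 + 176, so a_0 = 8
10111 = 57·176 + 79, so a_1 = 57
176 = 2·79 + 18, so a_2 = 2
79 = 4·18 + 7, so a_3 = 4
18 = 2·7 + 4, so a_4 = 2
7 = 1·4 + 3, so a_5 = 1
4 = 1·3 + 1, so a_6 = 1
3 = 3·1 + 0, so a_7 = 3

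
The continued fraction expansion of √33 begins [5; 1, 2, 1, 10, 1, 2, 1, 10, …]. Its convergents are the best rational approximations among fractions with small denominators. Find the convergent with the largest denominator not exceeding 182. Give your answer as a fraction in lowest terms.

List convergents until the denominator exceeds the bound:
a_0 = 5: 5/1  (≤ bound)
a_1 = 1: 6/1  (≤ bound)
a_2 = 2: 17/3  (≤ bound)
a_3 = 1: 23/4  (≤ bound)
a_4 = 10: 247/43  (≤ bound)
a_5 = 1: 270/47  (≤ bound)
a_6 = 2: 787/137  (≤ bound)
a_7 = 1: 1057/184  (> 182, stop)

787/137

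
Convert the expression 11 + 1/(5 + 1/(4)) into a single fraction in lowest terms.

Start with 4.
5 + 1/(4/1) = 5 + 1/4 = 21/4
11 + 1/(21/4) = 11 + 4/21 = 235/21

235/21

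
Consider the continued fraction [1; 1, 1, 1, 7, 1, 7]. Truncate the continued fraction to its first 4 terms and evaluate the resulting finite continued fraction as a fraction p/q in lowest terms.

5/3

Compute successive convergents:
a_0 = 1: 1/1
a_1 = 1: 2/1
a_2 = 1: 3/2
a_3 = 1: 5/3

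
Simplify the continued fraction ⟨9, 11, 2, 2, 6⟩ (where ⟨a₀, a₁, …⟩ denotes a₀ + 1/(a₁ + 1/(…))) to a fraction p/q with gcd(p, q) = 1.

Compute successive convergents:
a_0 = 9: 9/1
a_1 = 11: 100/11
a_2 = 2: 209/23
a_3 = 2: 518/57
a_4 = 6: 3317/365

3317/365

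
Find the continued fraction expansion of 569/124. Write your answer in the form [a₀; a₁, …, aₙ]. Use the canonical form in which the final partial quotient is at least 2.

569 = 4·124 + 73, so a_0 = 4
124 = 1·73 + 51, so a_1 = 1
73 = 1·51 + 22, so a_2 = 1
51 = 2·22 + 7, so a_3 = 2
22 = 3·7 + 1, so a_4 = 3
7 = 7·1 + 0, so a_5 = 7

[4; 1, 1, 2, 3, 7]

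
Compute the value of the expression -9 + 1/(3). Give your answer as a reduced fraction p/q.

a_0 = -9: -9/1
a_1 = 3: -26/3

-26/3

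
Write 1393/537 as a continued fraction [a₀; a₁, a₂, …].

1393 ÷ 537 → quotient 2, remainder 319
537 ÷ 319 → quotient 1, remainder 218
319 ÷ 218 → quotient 1, remainder 101
218 ÷ 101 → quotient 2, remainder 16
101 ÷ 16 → quotient 6, remainder 5
16 ÷ 5 → quotient 3, remainder 1
5 ÷ 1 → quotient 5, remainder 0

[2; 1, 1, 2, 6, 3, 5]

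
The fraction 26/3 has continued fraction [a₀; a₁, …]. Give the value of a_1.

1

Run the Euclidean algorithm, recording each quotient:
26 ÷ 3 → quotient 8, remainder 2
3 ÷ 2 → quotient 1, remainder 1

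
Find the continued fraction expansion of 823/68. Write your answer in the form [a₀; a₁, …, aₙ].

Run the Euclidean algorithm, recording each quotient:
⌊823/68⌋ = 12, remainder 7
⌊68/7⌋ = 9, remainder 5
⌊7/5⌋ = 1, remainder 2
⌊5/2⌋ = 2, remainder 1
⌊2/1⌋ = 2, remainder 0

[12; 9, 1, 2, 2]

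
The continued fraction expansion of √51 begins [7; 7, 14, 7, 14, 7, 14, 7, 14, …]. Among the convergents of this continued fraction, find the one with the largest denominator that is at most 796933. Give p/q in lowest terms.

a_0 = 7: 7/1  (≤ bound)
a_1 = 7: 50/7  (≤ bound)
a_2 = 14: 707/99  (≤ bound)
a_3 = 7: 4999/700  (≤ bound)
a_4 = 14: 70693/9899  (≤ bound)
a_5 = 7: 499850/69993  (≤ bound)
a_6 = 14: 7068593/989801  (> 796933, stop)

499850/69993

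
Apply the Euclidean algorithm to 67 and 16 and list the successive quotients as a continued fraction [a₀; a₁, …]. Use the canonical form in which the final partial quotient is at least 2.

67 ÷ 16 → quotient 4, remainder 3
16 ÷ 3 → quotient 5, remainder 1
3 ÷ 1 → quotient 3, remainder 0

[4; 5, 3]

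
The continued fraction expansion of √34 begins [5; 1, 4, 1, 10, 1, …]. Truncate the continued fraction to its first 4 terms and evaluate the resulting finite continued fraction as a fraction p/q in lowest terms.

35/6

Start with 1.
4 + 1/(1/1) = 4 + 1/1 = 5/1
1 + 1/(5/1) = 1 + 1/5 = 6/5
5 + 1/(6/5) = 5 + 5/6 = 35/6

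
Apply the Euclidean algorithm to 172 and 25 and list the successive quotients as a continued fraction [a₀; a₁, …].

[6; 1, 7, 3]

⌊172/25⌋ = 6, remainder 22
⌊25/22⌋ = 1, remainder 3
⌊22/3⌋ = 7, remainder 1
⌊3/1⌋ = 3, remainder 0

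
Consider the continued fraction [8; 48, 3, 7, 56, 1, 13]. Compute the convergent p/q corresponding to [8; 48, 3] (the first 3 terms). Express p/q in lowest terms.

1163/145

Build up convergents one term at a time:
a_0 = 8: 8/1
a_1 = 48: 385/48
a_2 = 3: 1163/145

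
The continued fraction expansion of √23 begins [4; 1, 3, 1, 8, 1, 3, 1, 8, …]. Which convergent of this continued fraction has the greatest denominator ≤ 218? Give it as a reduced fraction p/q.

916/191

a_0 = 4: 4/1  (≤ bound)
a_1 = 1: 5/1  (≤ bound)
a_2 = 3: 19/4  (≤ bound)
a_3 = 1: 24/5  (≤ bound)
a_4 = 8: 211/44  (≤ bound)
a_5 = 1: 235/49  (≤ bound)
a_6 = 3: 916/191  (≤ bound)
a_7 = 1: 1151/240  (> 218, stop)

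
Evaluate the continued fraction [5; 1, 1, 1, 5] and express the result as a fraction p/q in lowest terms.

Start with 5.
1 + 1/(5/1) = 1 + 1/5 = 6/5
1 + 1/(6/5) = 1 + 5/6 = 11/6
1 + 1/(11/6) = 1 + 6/11 = 17/11
5 + 1/(17/11) = 5 + 11/17 = 96/17

96/17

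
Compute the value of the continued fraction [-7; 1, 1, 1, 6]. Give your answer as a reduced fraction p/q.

-127/20

Starting at the tail and folding back:
Start with 6.
1 + 1/(6/1) = 1 + 1/6 = 7/6
1 + 1/(7/6) = 1 + 6/7 = 13/7
1 + 1/(13/7) = 1 + 7/13 = 20/13
-7 + 1/(20/13) = -7 + 13/20 = -127/20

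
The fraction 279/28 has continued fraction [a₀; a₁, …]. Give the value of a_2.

27

Repeatedly divide and take the remainder:
279 ÷ 28 → quotient 9, remainder 27
28 ÷ 27 → quotient 1, remainder 1
27 ÷ 1 → quotient 27, remainder 0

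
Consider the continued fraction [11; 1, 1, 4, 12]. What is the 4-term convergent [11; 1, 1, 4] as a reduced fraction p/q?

104/9

a_0 = 11: 11/1
a_1 = 1: 12/1
a_2 = 1: 23/2
a_3 = 4: 104/9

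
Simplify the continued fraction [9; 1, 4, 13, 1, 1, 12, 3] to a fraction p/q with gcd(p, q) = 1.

51779/5282

Use the convergent recurrence hₖ = aₖ·hₖ₋₁ + hₖ₋₂ (and likewise for the denominators kₖ):
a_0 = 9: 9/1
a_1 = 1: 10/1
a_2 = 4: 49/5
a_3 = 13: 647/66
a_4 = 1: 696/71
a_5 = 1: 1343/137
a_6 = 12: 16812/1715
a_7 = 3: 51779/5282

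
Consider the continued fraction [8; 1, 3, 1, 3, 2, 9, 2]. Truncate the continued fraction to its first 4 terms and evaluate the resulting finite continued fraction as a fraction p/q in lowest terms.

44/5

Start with 1.
3 + 1/(1/1) = 3 + 1/1 = 4/1
1 + 1/(4/1) = 1 + 1/4 = 5/4
8 + 1/(5/4) = 8 + 4/5 = 44/5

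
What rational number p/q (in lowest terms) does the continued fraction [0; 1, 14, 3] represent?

43/46

Start with 3.
14 + 1/(3/1) = 14 + 1/3 = 43/3
1 + 1/(43/3) = 1 + 3/43 = 46/43
0 + 1/(46/43) = 0 + 43/46 = 43/46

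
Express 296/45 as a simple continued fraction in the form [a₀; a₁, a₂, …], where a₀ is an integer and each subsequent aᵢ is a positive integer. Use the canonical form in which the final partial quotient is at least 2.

296 ÷ 45 → quotient 6, remainder 26
45 ÷ 26 → quotient 1, remainder 19
26 ÷ 19 → quotient 1, remainder 7
19 ÷ 7 → quotient 2, remainder 5
7 ÷ 5 → quotient 1, remainder 2
5 ÷ 2 → quotient 2, remainder 1
2 ÷ 1 → quotient 2, remainder 0

[6; 1, 1, 2, 1, 2, 2]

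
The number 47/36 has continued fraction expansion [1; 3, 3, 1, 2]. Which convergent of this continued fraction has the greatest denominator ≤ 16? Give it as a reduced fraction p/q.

17/13

a_0 = 1: 1/1  (≤ bound)
a_1 = 3: 4/3  (≤ bound)
a_2 = 3: 13/10  (≤ bound)
a_3 = 1: 17/13  (≤ bound)
a_4 = 2: 47/36  (> 16, stop)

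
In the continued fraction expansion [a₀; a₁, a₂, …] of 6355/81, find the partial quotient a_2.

6355 = 78·81 + 37, so a_0 = 78
81 = 2·37 + 7, so a_1 = 2
37 = 5·7 + 2, so a_2 = 5

5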